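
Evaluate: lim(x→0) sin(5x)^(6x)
This is an exponential indeterminate form.

For exponential indeterminate forms, take the natural log:
  Let L = lim(x→0) sin(5x)^(6x)
  Then ln(L) = lim(x→0) [exponent × ln(base)]
  Evaluate using L'Hôpital or standard limits, then exponentiate.
  L = 1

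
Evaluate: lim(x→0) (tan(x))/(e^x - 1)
This is a 0/0 indeterminate form.

Apply L'Hôpital's rule: differentiate numerator and denominator separately.
  f(x) = tan(x)   ⇒   f'(x) = tan(x)^2 + 1
  g(x) = e^(x) - 1   ⇒   g'(x) = e^(x)
  lim(x→0) f'(x)/g'(x) = lim(x→0) (tan(x)^2 + 1)/(e^(x))
  = 1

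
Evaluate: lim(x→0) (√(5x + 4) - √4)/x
This is a standard limit.

Factor or rationalize the expression:
  lim(x→0) (√(5x + 4) - √4)/x = 5/4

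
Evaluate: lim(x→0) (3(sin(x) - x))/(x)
This is a 0/0 indeterminate form.

Apply L'Hôpital's rule: differentiate numerator and denominator separately.
  f(x) = -3·x + 3·sin(x)   ⇒   f'(x) = 3·cos(x) - 3
  g(x) = x   ⇒   g'(x) = 1
  lim(x→0) f'(x)/g'(x) = lim(x→0) (3·cos(x) - 3)/(1)
  = 0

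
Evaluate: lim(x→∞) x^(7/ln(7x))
This is an exponential indeterminate form.

For exponential indeterminate forms, take the natural log:
  Let L = lim(x→∞) x^(7/ln(7x))
  Then ln(L) = lim(x→∞) [exponent × ln(base)]
  Evaluate using L'Hôpital or standard limits, then exponentiate.
  L = e^(7)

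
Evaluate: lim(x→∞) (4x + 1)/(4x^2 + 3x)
This is an ∞/∞ indeterminate form.

Apply L'Hôpital's rule: differentiate numerator and denominator separately.
  f(x) = 4·x + 1   ⇒   f'(x) = 4
  g(x) = 4·x^2 + 3·x   ⇒   g'(x) = 8·x + 3
  lim(x→∞) f'(x)/g'(x) = lim(x→∞) (4)/(8·x + 3)
  = 0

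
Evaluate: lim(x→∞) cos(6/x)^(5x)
This is an exponential indeterminate form.

For exponential indeterminate forms, take the natural log:
  Let L = lim(x→∞) cos(6/x)^(5x)
  Then ln(L) = lim(x→∞) [exponent × ln(base)]
  Evaluate using L'Hôpital or standard limits, then exponentiate.
  L = 1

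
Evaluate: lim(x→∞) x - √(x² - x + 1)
This is an ∞-∞ indeterminate form.

Combine fractions or rationalize to convert ∞-∞ to 0/0 form:
  lim(x→∞) x - √(x² - x + 1) = 1/2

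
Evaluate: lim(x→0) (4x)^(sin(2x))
This is an exponential indeterminate form.

For exponential indeterminate forms, take the natural log:
  Let L = lim(x→0) (4x)^(sin(2x))
  Then ln(L) = lim(x→0) [exponent × ln(base)]
  Evaluate using L'Hôpital or standard limits, then exponentiate.
  L = 1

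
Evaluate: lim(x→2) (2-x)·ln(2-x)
This is a 0·∞ indeterminate form.

Rewrite 0·∞ as a quotient (0/0 or ∞/∞ form), then apply L'Hôpital's rule:
  lim(x→2) (2-x)·ln(2-x) = 0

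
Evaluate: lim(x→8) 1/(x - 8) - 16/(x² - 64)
This is an ∞-∞ indeterminate form.

Combine fractions or rationalize to convert ∞-∞ to 0/0 form:
  lim(x→8) 1/(x - 8) - 16/(x² - 64) = 1/16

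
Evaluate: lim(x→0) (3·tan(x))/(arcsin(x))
This is a 0/0 indeterminate form.

Apply L'Hôpital's rule: differentiate numerator and denominator separately.
  f(x) = 3·tan(x)   ⇒   f'(x) = 3·tan(x)^2 + 3
  g(x) = asin(x)   ⇒   g'(x) = 1/sqrt(1 - x^2)
  lim(x→0) f'(x)/g'(x) = lim(x→0) (3·tan(x)^2 + 3)/(1/sqrt(1 - x^2))
  = 3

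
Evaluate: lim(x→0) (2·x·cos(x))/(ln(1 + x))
This is a 0/0 indeterminate form.

Apply L'Hôpital's rule: differentiate numerator and denominator separately.
  f(x) = 2·x·cos(x)   ⇒   f'(x) = -2·x·sin(x) + 2·cos(x)
  g(x) = ln(x + 1)   ⇒   g'(x) = 1/(x + 1)
  lim(x→0) f'(x)/g'(x) = lim(x→0) (-2·x·sin(x) + 2·cos(x))/(1/(x + 1))
  = 2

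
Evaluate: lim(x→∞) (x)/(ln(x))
This is an ∞/∞ indeterminate form.

Apply L'Hôpital's rule: differentiate numerator and denominator separately.
  f(x) = x   ⇒   f'(x) = 1
  g(x) = ln(x)   ⇒   g'(x) = 1/x
  lim(x→∞) f'(x)/g'(x) = lim(x→∞) (1)/(1/x)
  = ∞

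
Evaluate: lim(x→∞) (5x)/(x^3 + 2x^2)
This is an ∞/∞ indeterminate form.

Apply L'Hôpital's rule: differentiate numerator and denominator separately.
  f(x) = 5·x   ⇒   f'(x) = 5
  g(x) = x^3 + 2·x^2   ⇒   g'(x) = 3·x^2 + 4·x
  lim(x→∞) f'(x)/g'(x) = lim(x→∞) (5)/(3·x^2 + 4·x)
  = 0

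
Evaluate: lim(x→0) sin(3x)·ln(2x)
This is a 0·∞ indeterminate form.

Rewrite 0·∞ as a quotient (0/0 or ∞/∞ form), then apply L'Hôpital's rule:
  lim(x→0) sin(3x)·ln(2x) = 0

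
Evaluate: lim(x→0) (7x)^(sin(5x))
This is an exponential indeterminate form.

For exponential indeterminate forms, take the natural log:
  Let L = lim(x→0) (7x)^(sin(5x))
  Then ln(L) = lim(x→0) [exponent × ln(base)]
  Evaluate using L'Hôpital or standard limits, then exponentiate.
  L = 1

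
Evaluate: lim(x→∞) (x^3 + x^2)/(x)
This is an ∞/∞ indeterminate form.

Apply L'Hôpital's rule: differentiate numerator and denominator separately.
  f(x) = x^3 + x^2   ⇒   f'(x) = 3·x^2 + 2·x
  g(x) = x   ⇒   g'(x) = 1
  lim(x→∞) f'(x)/g'(x) = lim(x→∞) (3·x^2 + 2·x)/(1)
  = ∞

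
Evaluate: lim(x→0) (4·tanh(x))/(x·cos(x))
This is a 0/0 indeterminate form.

Apply L'Hôpital's rule: differentiate numerator and denominator separately.
  f(x) = 4·tanh(x)   ⇒   f'(x) = 4 - 4·tanh(x)^2
  g(x) = x·cos(x)   ⇒   g'(x) = -x·sin(x) + cos(x)
  lim(x→0) f'(x)/g'(x) = lim(x→0) (4 - 4·tanh(x)^2)/(-x·sin(x) + cos(x))
  = 4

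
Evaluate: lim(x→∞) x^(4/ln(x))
This is an exponential indeterminate form.

For exponential indeterminate forms, take the natural log:
  Let L = lim(x→∞) x^(4/ln(x))
  Then ln(L) = lim(x→∞) [exponent × ln(base)]
  Evaluate using L'Hôpital or standard limits, then exponentiate.
  L = e^(4)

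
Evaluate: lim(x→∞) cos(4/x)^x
This is an exponential indeterminate form.

For exponential indeterminate forms, take the natural log:
  Let L = lim(x→∞) cos(4/x)^x
  Then ln(L) = lim(x→∞) [exponent × ln(base)]
  Evaluate using L'Hôpital or standard limits, then exponentiate.
  L = 1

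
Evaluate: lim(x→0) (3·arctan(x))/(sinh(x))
This is a 0/0 indeterminate form.

Apply L'Hôpital's rule: differentiate numerator and denominator separately.
  f(x) = 3·atan(x)   ⇒   f'(x) = 3/(x^2 + 1)
  g(x) = sinh(x)   ⇒   g'(x) = cosh(x)
  lim(x→0) f'(x)/g'(x) = lim(x→0) (3/(x^2 + 1))/(cosh(x))
  = 3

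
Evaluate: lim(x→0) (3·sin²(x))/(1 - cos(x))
This is a 0/0 indeterminate form.

Apply L'Hôpital's rule: differentiate numerator and denominator separately.
  f(x) = 3·sin(x)^2   ⇒   f'(x) = 6·sin(x)·cos(x)
  g(x) = 1 - cos(x)   ⇒   g'(x) = sin(x)
  lim(x→0) f'(x)/g'(x) = lim(x→0) (6·sin(x)·cos(x))/(sin(x))
  = 6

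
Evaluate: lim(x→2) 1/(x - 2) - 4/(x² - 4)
This is an ∞-∞ indeterminate form.

Combine fractions or rationalize to convert ∞-∞ to 0/0 form:
  lim(x→2) 1/(x - 2) - 4/(x² - 4) = 1/4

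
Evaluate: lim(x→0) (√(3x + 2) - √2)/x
This is a standard limit.

Factor or rationalize the expression:
  lim(x→0) (√(3x + 2) - √2)/x = 3·sqrt(2)/4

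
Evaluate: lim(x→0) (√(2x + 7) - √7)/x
This is a standard limit.

Factor or rationalize the expression:
  lim(x→0) (√(2x + 7) - √7)/x = sqrt(7)/7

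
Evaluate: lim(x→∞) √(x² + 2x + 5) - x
This is an ∞-∞ indeterminate form.

Combine fractions or rationalize to convert ∞-∞ to 0/0 form:
  lim(x→∞) √(x² + 2x + 5) - x = 1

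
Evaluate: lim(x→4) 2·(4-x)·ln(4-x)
This is a 0·∞ indeterminate form.

Rewrite 0·∞ as a quotient (0/0 or ∞/∞ form), then apply L'Hôpital's rule:
  lim(x→4) 2·(4-x)·ln(4-x) = 0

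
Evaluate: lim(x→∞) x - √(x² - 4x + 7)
This is an ∞-∞ indeterminate form.

Combine fractions or rationalize to convert ∞-∞ to 0/0 form:
  lim(x→∞) x - √(x² - 4x + 7) = 2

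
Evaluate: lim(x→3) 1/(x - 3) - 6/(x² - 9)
This is an ∞-∞ indeterminate form.

Combine fractions or rationalize to convert ∞-∞ to 0/0 form:
  lim(x→3) 1/(x - 3) - 6/(x² - 9) = 1/6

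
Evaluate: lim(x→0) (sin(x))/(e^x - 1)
This is a 0/0 indeterminate form.

Apply L'Hôpital's rule: differentiate numerator and denominator separately.
  f(x) = sin(x)   ⇒   f'(x) = cos(x)
  g(x) = e^(x) - 1   ⇒   g'(x) = e^(x)
  lim(x→0) f'(x)/g'(x) = lim(x→0) (cos(x))/(e^(x))
  = 1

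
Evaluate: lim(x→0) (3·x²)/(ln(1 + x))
This is a 0/0 indeterminate form.

Apply L'Hôpital's rule: differentiate numerator and denominator separately.
  f(x) = 3·x^2   ⇒   f'(x) = 6·x
  g(x) = ln(x + 1)   ⇒   g'(x) = 1/(x + 1)
  lim(x→0) f'(x)/g'(x) = lim(x→0) (6·x)/(1/(x + 1))
  = 0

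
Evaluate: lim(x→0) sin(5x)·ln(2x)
This is a 0·∞ indeterminate form.

Rewrite 0·∞ as a quotient (0/0 or ∞/∞ form), then apply L'Hôpital's rule:
  lim(x→0) sin(5x)·ln(2x) = 0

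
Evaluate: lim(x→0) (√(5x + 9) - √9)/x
This is a standard limit.

Factor or rationalize the expression:
  lim(x→0) (√(5x + 9) - √9)/x = 5/6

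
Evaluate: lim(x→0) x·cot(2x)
This is a 0·∞ indeterminate form.

Rewrite 0·∞ as a quotient (0/0 or ∞/∞ form), then apply L'Hôpital's rule:
  lim(x→0) x·cot(2x) = 1/2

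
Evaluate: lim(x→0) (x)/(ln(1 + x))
This is a 0/0 indeterminate form.

Apply L'Hôpital's rule: differentiate numerator and denominator separately.
  f(x) = x   ⇒   f'(x) = 1
  g(x) = ln(x + 1)   ⇒   g'(x) = 1/(x + 1)
  lim(x→0) f'(x)/g'(x) = lim(x→0) (1)/(1/(x + 1))
  = 1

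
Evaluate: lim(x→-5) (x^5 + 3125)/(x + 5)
This is a standard limit.

Factor or rationalize the expression:
  lim(x→-5) (x^5 + 3125)/(x + 5) = 3125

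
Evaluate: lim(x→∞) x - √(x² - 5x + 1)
This is an ∞-∞ indeterminate form.

Combine fractions or rationalize to convert ∞-∞ to 0/0 form:
  lim(x→∞) x - √(x² - 5x + 1) = 5/2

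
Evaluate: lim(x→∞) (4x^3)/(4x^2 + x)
This is an ∞/∞ indeterminate form.

Apply L'Hôpital's rule: differentiate numerator and denominator separately.
  f(x) = 4·x^3   ⇒   f'(x) = 12·x^2
  g(x) = 4·x^2 + x   ⇒   g'(x) = 8·x + 1
  lim(x→∞) f'(x)/g'(x) = lim(x→∞) (12·x^2)/(8·x + 1)
  = ∞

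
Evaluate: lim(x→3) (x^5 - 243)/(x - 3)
This is a standard limit.

Factor or rationalize the expression:
  lim(x→3) (x^5 - 243)/(x - 3) = 405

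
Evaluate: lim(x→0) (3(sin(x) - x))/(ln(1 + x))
This is a 0/0 indeterminate form.

Apply L'Hôpital's rule: differentiate numerator and denominator separately.
  f(x) = -3·x + 3·sin(x)   ⇒   f'(x) = 3·cos(x) - 3
  g(x) = ln(x + 1)   ⇒   g'(x) = 1/(x + 1)
  lim(x→0) f'(x)/g'(x) = lim(x→0) (3·cos(x) - 3)/(1/(x + 1))
  = 0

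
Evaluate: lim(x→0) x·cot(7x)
This is a 0·∞ indeterminate form.

Rewrite 0·∞ as a quotient (0/0 or ∞/∞ form), then apply L'Hôpital's rule:
  lim(x→0) x·cot(7x) = 1/7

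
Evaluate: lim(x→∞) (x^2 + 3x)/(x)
This is an ∞/∞ indeterminate form.

Apply L'Hôpital's rule: differentiate numerator and denominator separately.
  f(x) = x^2 + 3·x   ⇒   f'(x) = 2·x + 3
  g(x) = x   ⇒   g'(x) = 1
  lim(x→∞) f'(x)/g'(x) = lim(x→∞) (2·x + 3)/(1)
  = ∞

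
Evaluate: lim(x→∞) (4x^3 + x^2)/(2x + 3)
This is an ∞/∞ indeterminate form.

Apply L'Hôpital's rule: differentiate numerator and denominator separately.
  f(x) = 4·x^3 + x^2   ⇒   f'(x) = 12·x^2 + 2·x
  g(x) = 2·x + 3   ⇒   g'(x) = 2
  lim(x→∞) f'(x)/g'(x) = lim(x→∞) (12·x^2 + 2·x)/(2)
  = ∞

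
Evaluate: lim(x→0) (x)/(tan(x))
This is a 0/0 indeterminate form.

Apply L'Hôpital's rule: differentiate numerator and denominator separately.
  f(x) = x   ⇒   f'(x) = 1
  g(x) = tan(x)   ⇒   g'(x) = tan(x)^2 + 1
  lim(x→0) f'(x)/g'(x) = lim(x→0) (1)/(tan(x)^2 + 1)
  = 1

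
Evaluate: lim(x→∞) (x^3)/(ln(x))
This is an ∞/∞ indeterminate form.

Apply L'Hôpital's rule: differentiate numerator and denominator separately.
  f(x) = x^3   ⇒   f'(x) = 3·x^2
  g(x) = ln(x)   ⇒   g'(x) = 1/x
  lim(x→∞) f'(x)/g'(x) = lim(x→∞) (3·x^2)/(1/x)
  = ∞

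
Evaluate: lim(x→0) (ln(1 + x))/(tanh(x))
This is a 0/0 indeterminate form.

Apply L'Hôpital's rule: differentiate numerator and denominator separately.
  f(x) = ln(x + 1)   ⇒   f'(x) = 1/(x + 1)
  g(x) = tanh(x)   ⇒   g'(x) = 1 - tanh(x)^2
  lim(x→0) f'(x)/g'(x) = lim(x→0) (1/(x + 1))/(1 - tanh(x)^2)
  = 1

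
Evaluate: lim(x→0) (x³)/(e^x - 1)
This is a 0/0 indeterminate form.

Apply L'Hôpital's rule: differentiate numerator and denominator separately.
  f(x) = x^3   ⇒   f'(x) = 3·x^2
  g(x) = e^(x) - 1   ⇒   g'(x) = e^(x)
  lim(x→0) f'(x)/g'(x) = lim(x→0) (3·x^2)/(e^(x))
  = 0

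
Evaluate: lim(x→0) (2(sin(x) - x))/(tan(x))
This is a 0/0 indeterminate form.

Apply L'Hôpital's rule: differentiate numerator and denominator separately.
  f(x) = -2·x + 2·sin(x)   ⇒   f'(x) = 2·cos(x) - 2
  g(x) = tan(x)   ⇒   g'(x) = tan(x)^2 + 1
  lim(x→0) f'(x)/g'(x) = lim(x→0) (2·cos(x) - 2)/(tan(x)^2 + 1)
  = 0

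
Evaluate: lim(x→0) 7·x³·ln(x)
This is a 0·∞ indeterminate form.

Rewrite 0·∞ as a quotient (0/0 or ∞/∞ form), then apply L'Hôpital's rule:
  lim(x→0) 7·x³·ln(x) = 0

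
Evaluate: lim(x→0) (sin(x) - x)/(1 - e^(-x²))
This is a 0/0 indeterminate form.

Apply L'Hôpital's rule: differentiate numerator and denominator separately.
  f(x) = -x + sin(x)   ⇒   f'(x) = cos(x) - 1
  g(x) = 1 - e^(-x^2)   ⇒   g'(x) = 2·x·e^(-x^2)
  lim(x→0) f'(x)/g'(x) = lim(x→0) (cos(x) - 1)/(2·x·e^(-x^2))
  = 0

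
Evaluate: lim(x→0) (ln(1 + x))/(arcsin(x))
This is a 0/0 indeterminate form.

Apply L'Hôpital's rule: differentiate numerator and denominator separately.
  f(x) = ln(x + 1)   ⇒   f'(x) = 1/(x + 1)
  g(x) = asin(x)   ⇒   g'(x) = 1/sqrt(1 - x^2)
  lim(x→0) f'(x)/g'(x) = lim(x→0) (1/(x + 1))/(1/sqrt(1 - x^2))
  = 1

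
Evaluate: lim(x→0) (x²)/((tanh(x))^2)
This is a 0/0 indeterminate form.

Apply L'Hôpital's rule: differentiate numerator and denominator separately.
  f(x) = x^2   ⇒   f'(x) = 2·x
  g(x) = tanh(x)^2   ⇒   g'(x) = (2 - 2·tanh(x)^2)·tanh(x)
  lim(x→0) f'(x)/g'(x) = lim(x→0) (2·x)/((2 - 2·tanh(x)^2)·tanh(x))
  = 1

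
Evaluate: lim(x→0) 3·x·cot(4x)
This is a 0·∞ indeterminate form.

Rewrite 0·∞ as a quotient (0/0 or ∞/∞ form), then apply L'Hôpital's rule:
  lim(x→0) 3·x·cot(4x) = 3/4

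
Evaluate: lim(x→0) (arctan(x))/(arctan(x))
This is a 0/0 indeterminate form.

Apply L'Hôpital's rule: differentiate numerator and denominator separately.
  f(x) = atan(x)   ⇒   f'(x) = 1/(x^2 + 1)
  g(x) = atan(x)   ⇒   g'(x) = 1/(x^2 + 1)
  lim(x→0) f'(x)/g'(x) = lim(x→0) (1/(x^2 + 1))/(1/(x^2 + 1))
  = 1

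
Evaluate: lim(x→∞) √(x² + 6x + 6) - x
This is an ∞-∞ indeterminate form.

Combine fractions or rationalize to convert ∞-∞ to 0/0 form:
  lim(x→∞) √(x² + 6x + 6) - x = 3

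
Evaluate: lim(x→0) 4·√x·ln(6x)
This is a 0·∞ indeterminate form.

Rewrite 0·∞ as a quotient (0/0 or ∞/∞ form), then apply L'Hôpital's rule:
  lim(x→0) 4·√x·ln(6x) = 0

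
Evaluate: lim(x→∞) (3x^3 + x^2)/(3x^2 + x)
This is an ∞/∞ indeterminate form.

Apply L'Hôpital's rule: differentiate numerator and denominator separately.
  f(x) = 3·x^3 + x^2   ⇒   f'(x) = 9·x^2 + 2·x
  g(x) = 3·x^2 + x   ⇒   g'(x) = 6·x + 1
  lim(x→∞) f'(x)/g'(x) = lim(x→∞) (9·x^2 + 2·x)/(6·x + 1)
  = ∞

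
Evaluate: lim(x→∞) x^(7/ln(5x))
This is an exponential indeterminate form.

For exponential indeterminate forms, take the natural log:
  Let L = lim(x→∞) x^(7/ln(5x))
  Then ln(L) = lim(x→∞) [exponent × ln(base)]
  Evaluate using L'Hôpital or standard limits, then exponentiate.
  L = e^(7)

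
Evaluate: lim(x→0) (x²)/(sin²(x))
This is a 0/0 indeterminate form.

Apply L'Hôpital's rule: differentiate numerator and denominator separately.
  f(x) = x^2   ⇒   f'(x) = 2·x
  g(x) = sin(x)^2   ⇒   g'(x) = 2·sin(x)·cos(x)
  lim(x→0) f'(x)/g'(x) = lim(x→0) (2·x)/(2·sin(x)·cos(x))
  = 1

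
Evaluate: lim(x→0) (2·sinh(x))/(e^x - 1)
This is a 0/0 indeterminate form.

Apply L'Hôpital's rule: differentiate numerator and denominator separately.
  f(x) = 2·sinh(x)   ⇒   f'(x) = 2·cosh(x)
  g(x) = e^(x) - 1   ⇒   g'(x) = e^(x)
  lim(x→0) f'(x)/g'(x) = lim(x→0) (2·cosh(x))/(e^(x))
  = 2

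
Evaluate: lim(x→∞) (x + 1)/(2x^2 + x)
This is an ∞/∞ indeterminate form.

Apply L'Hôpital's rule: differentiate numerator and denominator separately.
  f(x) = x + 1   ⇒   f'(x) = 1
  g(x) = 2·x^2 + x   ⇒   g'(x) = 4·x + 1
  lim(x→∞) f'(x)/g'(x) = lim(x→∞) (1)/(4·x + 1)
  = 0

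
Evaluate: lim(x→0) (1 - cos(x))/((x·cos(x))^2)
This is a 0/0 indeterminate form.

Apply L'Hôpital's rule: differentiate numerator and denominator separately.
  f(x) = 1 - cos(x)   ⇒   f'(x) = sin(x)
  g(x) = x^2·cos(x)^2   ⇒   g'(x) = -2·x^2·sin(x)·cos(x) + 2·x·cos(x)^2
  lim(x→0) f'(x)/g'(x) = lim(x→0) (sin(x))/(-2·x^2·sin(x)·cos(x) + 2·x·cos(x)^2)
  = 1/2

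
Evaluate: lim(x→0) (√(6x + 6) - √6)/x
This is a standard limit.

Factor or rationalize the expression:
  lim(x→0) (√(6x + 6) - √6)/x = sqrt(6)/2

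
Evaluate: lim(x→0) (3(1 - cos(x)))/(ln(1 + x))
This is a 0/0 indeterminate form.

Apply L'Hôpital's rule: differentiate numerator and denominator separately.
  f(x) = 3 - 3·cos(x)   ⇒   f'(x) = 3·sin(x)
  g(x) = ln(x + 1)   ⇒   g'(x) = 1/(x + 1)
  lim(x→0) f'(x)/g'(x) = lim(x→0) (3·sin(x))/(1/(x + 1))
  = 0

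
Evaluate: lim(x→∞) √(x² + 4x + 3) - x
This is an ∞-∞ indeterminate form.

Combine fractions or rationalize to convert ∞-∞ to 0/0 form:
  lim(x→∞) √(x² + 4x + 3) - x = 2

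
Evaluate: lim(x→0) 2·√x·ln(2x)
This is a 0·∞ indeterminate form.

Rewrite 0·∞ as a quotient (0/0 or ∞/∞ form), then apply L'Hôpital's rule:
  lim(x→0) 2·√x·ln(2x) = 0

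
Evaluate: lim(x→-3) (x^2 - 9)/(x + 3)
This is a standard limit.

Factor or rationalize the expression:
  lim(x→-3) (x^2 - 9)/(x + 3) = -6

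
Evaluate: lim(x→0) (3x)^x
This is an exponential indeterminate form.

For exponential indeterminate forms, take the natural log:
  Let L = lim(x→0) (3x)^x
  Then ln(L) = lim(x→0) [exponent × ln(base)]
  Evaluate using L'Hôpital or standard limits, then exponentiate.
  L = 1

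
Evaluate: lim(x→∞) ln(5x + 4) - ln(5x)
This is an ∞-∞ indeterminate form.

Combine fractions or rationalize to convert ∞-∞ to 0/0 form:
  lim(x→∞) ln(5x + 4) - ln(5x) = 0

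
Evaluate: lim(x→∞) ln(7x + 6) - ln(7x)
This is an ∞-∞ indeterminate form.

Combine fractions or rationalize to convert ∞-∞ to 0/0 form:
  lim(x→∞) ln(7x + 6) - ln(7x) = 0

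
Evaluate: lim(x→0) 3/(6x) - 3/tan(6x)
This is an ∞-∞ indeterminate form.

Combine fractions or rationalize to convert ∞-∞ to 0/0 form:
  lim(x→0) 3/(6x) - 3/tan(6x) = 0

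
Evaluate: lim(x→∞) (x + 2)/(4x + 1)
This is an ∞/∞ indeterminate form.

Apply L'Hôpital's rule: differentiate numerator and denominator separately.
  f(x) = x + 2   ⇒   f'(x) = 1
  g(x) = 4·x + 1   ⇒   g'(x) = 4
  lim(x→∞) f'(x)/g'(x) = lim(x→∞) (1)/(4)
  = 1/4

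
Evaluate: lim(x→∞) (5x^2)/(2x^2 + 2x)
This is an ∞/∞ indeterminate form.

Apply L'Hôpital's rule: differentiate numerator and denominator separately.
  f(x) = 5·x^2   ⇒   f'(x) = 10·x
  g(x) = 2·x^2 + 2·x   ⇒   g'(x) = 4·x + 2
  lim(x→∞) f'(x)/g'(x) = lim(x→∞) (10·x)/(4·x + 2)
  = 5/2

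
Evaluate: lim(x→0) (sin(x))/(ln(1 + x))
This is a 0/0 indeterminate form.

Apply L'Hôpital's rule: differentiate numerator and denominator separately.
  f(x) = sin(x)   ⇒   f'(x) = cos(x)
  g(x) = ln(x + 1)   ⇒   g'(x) = 1/(x + 1)
  lim(x→0) f'(x)/g'(x) = lim(x→0) (cos(x))/(1/(x + 1))
  = 1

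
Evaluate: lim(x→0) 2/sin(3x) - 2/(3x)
This is an ∞-∞ indeterminate form.

Combine fractions or rationalize to convert ∞-∞ to 0/0 form:
  lim(x→0) 2/sin(3x) - 2/(3x) = 0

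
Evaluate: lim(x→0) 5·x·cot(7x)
This is a 0·∞ indeterminate form.

Rewrite 0·∞ as a quotient (0/0 or ∞/∞ form), then apply L'Hôpital's rule:
  lim(x→0) 5·x·cot(7x) = 5/7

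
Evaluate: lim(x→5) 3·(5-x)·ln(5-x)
This is a 0·∞ indeterminate form.

Rewrite 0·∞ as a quotient (0/0 or ∞/∞ form), then apply L'Hôpital's rule:
  lim(x→5) 3·(5-x)·ln(5-x) = 0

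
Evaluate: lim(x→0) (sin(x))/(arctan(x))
This is a 0/0 indeterminate form.

Apply L'Hôpital's rule: differentiate numerator and denominator separately.
  f(x) = sin(x)   ⇒   f'(x) = cos(x)
  g(x) = atan(x)   ⇒   g'(x) = 1/(x^2 + 1)
  lim(x→0) f'(x)/g'(x) = lim(x→0) (cos(x))/(1/(x^2 + 1))
  = 1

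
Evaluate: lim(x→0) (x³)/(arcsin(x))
This is a 0/0 indeterminate form.

Apply L'Hôpital's rule: differentiate numerator and denominator separately.
  f(x) = x^3   ⇒   f'(x) = 3·x^2
  g(x) = asin(x)   ⇒   g'(x) = 1/sqrt(1 - x^2)
  lim(x→0) f'(x)/g'(x) = lim(x→0) (3·x^2)/(1/sqrt(1 - x^2))
  = 0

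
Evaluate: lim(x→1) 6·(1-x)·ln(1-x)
This is a 0·∞ indeterminate form.

Rewrite 0·∞ as a quotient (0/0 or ∞/∞ form), then apply L'Hôpital's rule:
  lim(x→1) 6·(1-x)·ln(1-x) = 0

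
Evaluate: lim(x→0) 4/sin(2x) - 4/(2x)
This is an ∞-∞ indeterminate form.

Combine fractions or rationalize to convert ∞-∞ to 0/0 form:
  lim(x→0) 4/sin(2x) - 4/(2x) = 0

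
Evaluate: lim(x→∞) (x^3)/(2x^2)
This is an ∞/∞ indeterminate form.

Apply L'Hôpital's rule: differentiate numerator and denominator separately.
  f(x) = x^3   ⇒   f'(x) = 3·x^2
  g(x) = 2·x^2   ⇒   g'(x) = 4·x
  lim(x→∞) f'(x)/g'(x) = lim(x→∞) (3·x^2)/(4·x)
  = ∞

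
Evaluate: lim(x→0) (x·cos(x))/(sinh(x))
This is a 0/0 indeterminate form.

Apply L'Hôpital's rule: differentiate numerator and denominator separately.
  f(x) = x·cos(x)   ⇒   f'(x) = -x·sin(x) + cos(x)
  g(x) = sinh(x)   ⇒   g'(x) = cosh(x)
  lim(x→0) f'(x)/g'(x) = lim(x→0) (-x·sin(x) + cos(x))/(cosh(x))
  = 1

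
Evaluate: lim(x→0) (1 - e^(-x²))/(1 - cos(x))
This is a 0/0 indeterminate form.

Apply L'Hôpital's rule: differentiate numerator and denominator separately.
  f(x) = 1 - e^(-x^2)   ⇒   f'(x) = 2·x·e^(-x^2)
  g(x) = 1 - cos(x)   ⇒   g'(x) = sin(x)
  lim(x→0) f'(x)/g'(x) = lim(x→0) (2·x·e^(-x^2))/(sin(x))
  = 2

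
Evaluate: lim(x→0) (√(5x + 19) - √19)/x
This is a standard limit.

Factor or rationalize the expression:
  lim(x→0) (√(5x + 19) - √19)/x = 5·sqrt(19)/38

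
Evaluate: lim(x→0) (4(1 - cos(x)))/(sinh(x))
This is a 0/0 indeterminate form.

Apply L'Hôpital's rule: differentiate numerator and denominator separately.
  f(x) = 4 - 4·cos(x)   ⇒   f'(x) = 4·sin(x)
  g(x) = sinh(x)   ⇒   g'(x) = cosh(x)
  lim(x→0) f'(x)/g'(x) = lim(x→0) (4·sin(x))/(cosh(x))
  = 0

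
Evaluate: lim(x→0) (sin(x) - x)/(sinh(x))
This is a 0/0 indeterminate form.

Apply L'Hôpital's rule: differentiate numerator and denominator separately.
  f(x) = -x + sin(x)   ⇒   f'(x) = cos(x) - 1
  g(x) = sinh(x)   ⇒   g'(x) = cosh(x)
  lim(x→0) f'(x)/g'(x) = lim(x→0) (cos(x) - 1)/(cosh(x))
  = 0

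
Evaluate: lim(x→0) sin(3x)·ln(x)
This is a 0·∞ indeterminate form.

Rewrite 0·∞ as a quotient (0/0 or ∞/∞ form), then apply L'Hôpital's rule:
  lim(x→0) sin(3x)·ln(x) = 0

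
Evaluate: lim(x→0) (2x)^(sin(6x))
This is an exponential indeterminate form.

For exponential indeterminate forms, take the natural log:
  Let L = lim(x→0) (2x)^(sin(6x))
  Then ln(L) = lim(x→0) [exponent × ln(base)]
  Evaluate using L'Hôpital or standard limits, then exponentiate.
  L = 1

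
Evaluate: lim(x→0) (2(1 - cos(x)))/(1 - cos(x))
This is a 0/0 indeterminate form.

Apply L'Hôpital's rule: differentiate numerator and denominator separately.
  f(x) = 2 - 2·cos(x)   ⇒   f'(x) = 2·sin(x)
  g(x) = 1 - cos(x)   ⇒   g'(x) = sin(x)
  lim(x→0) f'(x)/g'(x) = lim(x→0) (2·sin(x))/(sin(x))
  = 2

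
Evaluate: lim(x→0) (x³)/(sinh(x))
This is a 0/0 indeterminate form.

Apply L'Hôpital's rule: differentiate numerator and denominator separately.
  f(x) = x^3   ⇒   f'(x) = 3·x^2
  g(x) = sinh(x)   ⇒   g'(x) = cosh(x)
  lim(x→0) f'(x)/g'(x) = lim(x→0) (3·x^2)/(cosh(x))
  = 0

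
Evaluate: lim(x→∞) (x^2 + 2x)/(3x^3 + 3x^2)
This is an ∞/∞ indeterminate form.

Apply L'Hôpital's rule: differentiate numerator and denominator separately.
  f(x) = x^2 + 2·x   ⇒   f'(x) = 2·x + 2
  g(x) = 3·x^3 + 3·x^2   ⇒   g'(x) = 9·x^2 + 6·x
  lim(x→∞) f'(x)/g'(x) = lim(x→∞) (2·x + 2)/(9·x^2 + 6·x)
  = 0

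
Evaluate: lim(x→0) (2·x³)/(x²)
This is a 0/0 indeterminate form.

Apply L'Hôpital's rule: differentiate numerator and denominator separately.
  f(x) = 2·x^3   ⇒   f'(x) = 6·x^2
  g(x) = x^2   ⇒   g'(x) = 2·x
  lim(x→0) f'(x)/g'(x) = lim(x→0) (6·x^2)/(2·x)
  = 0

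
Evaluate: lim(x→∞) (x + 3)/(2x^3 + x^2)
This is an ∞/∞ indeterminate form.

Apply L'Hôpital's rule: differentiate numerator and denominator separately.
  f(x) = x + 3   ⇒   f'(x) = 1
  g(x) = 2·x^3 + x^2   ⇒   g'(x) = 6·x^2 + 2·x
  lim(x→∞) f'(x)/g'(x) = lim(x→∞) (1)/(6·x^2 + 2·x)
  = 0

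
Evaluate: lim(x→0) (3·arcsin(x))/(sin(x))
This is a 0/0 indeterminate form.

Apply L'Hôpital's rule: differentiate numerator and denominator separately.
  f(x) = 3·asin(x)   ⇒   f'(x) = 3/sqrt(1 - x^2)
  g(x) = sin(x)   ⇒   g'(x) = cos(x)
  lim(x→0) f'(x)/g'(x) = lim(x→0) (3/sqrt(1 - x^2))/(cos(x))
  = 3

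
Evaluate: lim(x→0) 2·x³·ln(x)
This is a 0·∞ indeterminate form.

Rewrite 0·∞ as a quotient (0/0 or ∞/∞ form), then apply L'Hôpital's rule:
  lim(x→0) 2·x³·ln(x) = 0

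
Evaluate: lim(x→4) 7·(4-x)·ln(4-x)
This is a 0·∞ indeterminate form.

Rewrite 0·∞ as a quotient (0/0 or ∞/∞ form), then apply L'Hôpital's rule:
  lim(x→4) 7·(4-x)·ln(4-x) = 0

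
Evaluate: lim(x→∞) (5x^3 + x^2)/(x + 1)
This is an ∞/∞ indeterminate form.

Apply L'Hôpital's rule: differentiate numerator and denominator separately.
  f(x) = 5·x^3 + x^2   ⇒   f'(x) = 15·x^2 + 2·x
  g(x) = x + 1   ⇒   g'(x) = 1
  lim(x→∞) f'(x)/g'(x) = lim(x→∞) (15·x^2 + 2·x)/(1)
  = ∞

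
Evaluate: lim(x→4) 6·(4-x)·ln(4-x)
This is a 0·∞ indeterminate form.

Rewrite 0·∞ as a quotient (0/0 or ∞/∞ form), then apply L'Hôpital's rule:
  lim(x→4) 6·(4-x)·ln(4-x) = 0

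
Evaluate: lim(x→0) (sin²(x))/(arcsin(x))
This is a 0/0 indeterminate form.

Apply L'Hôpital's rule: differentiate numerator and denominator separately.
  f(x) = sin(x)^2   ⇒   f'(x) = 2·sin(x)·cos(x)
  g(x) = asin(x)   ⇒   g'(x) = 1/sqrt(1 - x^2)
  lim(x→0) f'(x)/g'(x) = lim(x→0) (2·sin(x)·cos(x))/(1/sqrt(1 - x^2))
  = 0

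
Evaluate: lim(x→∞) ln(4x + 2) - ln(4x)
This is an ∞-∞ indeterminate form.

Combine fractions or rationalize to convert ∞-∞ to 0/0 form:
  lim(x→∞) ln(4x + 2) - ln(4x) = 0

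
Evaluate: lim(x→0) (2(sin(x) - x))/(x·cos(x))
This is a 0/0 indeterminate form.

Apply L'Hôpital's rule: differentiate numerator and denominator separately.
  f(x) = -2·x + 2·sin(x)   ⇒   f'(x) = 2·cos(x) - 2
  g(x) = x·cos(x)   ⇒   g'(x) = -x·sin(x) + cos(x)
  lim(x→0) f'(x)/g'(x) = lim(x→0) (2·cos(x) - 2)/(-x·sin(x) + cos(x))
  = 0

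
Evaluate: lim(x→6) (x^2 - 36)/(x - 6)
This is a standard limit.

Factor or rationalize the expression:
  lim(x→6) (x^2 - 36)/(x - 6) = 12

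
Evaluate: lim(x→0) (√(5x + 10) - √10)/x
This is a standard limit.

Factor or rationalize the expression:
  lim(x→0) (√(5x + 10) - √10)/x = sqrt(10)/4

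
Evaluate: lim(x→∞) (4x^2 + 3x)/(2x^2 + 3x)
This is an ∞/∞ indeterminate form.

Apply L'Hôpital's rule: differentiate numerator and denominator separately.
  f(x) = 4·x^2 + 3·x   ⇒   f'(x) = 8·x + 3
  g(x) = 2·x^2 + 3·x   ⇒   g'(x) = 4·x + 3
  lim(x→∞) f'(x)/g'(x) = lim(x→∞) (8·x + 3)/(4·x + 3)
  = 2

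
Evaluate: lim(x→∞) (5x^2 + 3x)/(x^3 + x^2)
This is an ∞/∞ indeterminate form.

Apply L'Hôpital's rule: differentiate numerator and denominator separately.
  f(x) = 5·x^2 + 3·x   ⇒   f'(x) = 10·x + 3
  g(x) = x^3 + x^2   ⇒   g'(x) = 3·x^2 + 2·x
  lim(x→∞) f'(x)/g'(x) = lim(x→∞) (10·x + 3)/(3·x^2 + 2·x)
  = 0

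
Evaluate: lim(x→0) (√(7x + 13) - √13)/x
This is a standard limit.

Factor or rationalize the expression:
  lim(x→0) (√(7x + 13) - √13)/x = 7·sqrt(13)/26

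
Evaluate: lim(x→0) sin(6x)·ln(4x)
This is a 0·∞ indeterminate form.

Rewrite 0·∞ as a quotient (0/0 or ∞/∞ form), then apply L'Hôpital's rule:
  lim(x→0) sin(6x)·ln(4x) = 0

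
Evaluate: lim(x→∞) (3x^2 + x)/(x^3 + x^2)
This is an ∞/∞ indeterminate form.

Apply L'Hôpital's rule: differentiate numerator and denominator separately.
  f(x) = 3·x^2 + x   ⇒   f'(x) = 6·x + 1
  g(x) = x^3 + x^2   ⇒   g'(x) = 3·x^2 + 2·x
  lim(x→∞) f'(x)/g'(x) = lim(x→∞) (6·x + 1)/(3·x^2 + 2·x)
  = 0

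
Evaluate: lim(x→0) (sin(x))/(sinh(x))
This is a 0/0 indeterminate form.

Apply L'Hôpital's rule: differentiate numerator and denominator separately.
  f(x) = sin(x)   ⇒   f'(x) = cos(x)
  g(x) = sinh(x)   ⇒   g'(x) = cosh(x)
  lim(x→0) f'(x)/g'(x) = lim(x→0) (cos(x))/(cosh(x))
  = 1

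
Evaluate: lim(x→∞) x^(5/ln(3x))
This is an exponential indeterminate form.

For exponential indeterminate forms, take the natural log:
  Let L = lim(x→∞) x^(5/ln(3x))
  Then ln(L) = lim(x→∞) [exponent × ln(base)]
  Evaluate using L'Hôpital or standard limits, then exponentiate.
  L = e^(5)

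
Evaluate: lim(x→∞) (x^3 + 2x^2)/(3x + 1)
This is an ∞/∞ indeterminate form.

Apply L'Hôpital's rule: differentiate numerator and denominator separately.
  f(x) = x^3 + 2·x^2   ⇒   f'(x) = 3·x^2 + 4·x
  g(x) = 3·x + 1   ⇒   g'(x) = 3
  lim(x→∞) f'(x)/g'(x) = lim(x→∞) (3·x^2 + 4·x)/(3)
  = ∞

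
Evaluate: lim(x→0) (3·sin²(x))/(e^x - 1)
This is a 0/0 indeterminate form.

Apply L'Hôpital's rule: differentiate numerator and denominator separately.
  f(x) = 3·sin(x)^2   ⇒   f'(x) = 6·sin(x)·cos(x)
  g(x) = e^(x) - 1   ⇒   g'(x) = e^(x)
  lim(x→0) f'(x)/g'(x) = lim(x→0) (6·sin(x)·cos(x))/(e^(x))
  = 0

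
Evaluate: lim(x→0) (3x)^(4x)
This is an exponential indeterminate form.

For exponential indeterminate forms, take the natural log:
  Let L = lim(x→0) (3x)^(4x)
  Then ln(L) = lim(x→0) [exponent × ln(base)]
  Evaluate using L'Hôpital or standard limits, then exponentiate.
  L = 1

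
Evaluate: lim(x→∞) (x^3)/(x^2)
This is an ∞/∞ indeterminate form.

Apply L'Hôpital's rule: differentiate numerator and denominator separately.
  f(x) = x^3   ⇒   f'(x) = 3·x^2
  g(x) = x^2   ⇒   g'(x) = 2·x
  lim(x→∞) f'(x)/g'(x) = lim(x→∞) (3·x^2)/(2·x)
  = ∞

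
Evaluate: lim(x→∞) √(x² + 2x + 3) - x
This is an ∞-∞ indeterminate form.

Combine fractions or rationalize to convert ∞-∞ to 0/0 form:
  lim(x→∞) √(x² + 2x + 3) - x = 1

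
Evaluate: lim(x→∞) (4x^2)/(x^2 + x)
This is an ∞/∞ indeterminate form.

Apply L'Hôpital's rule: differentiate numerator and denominator separately.
  f(x) = 4·x^2   ⇒   f'(x) = 8·x
  g(x) = x^2 + x   ⇒   g'(x) = 2·x + 1
  lim(x→∞) f'(x)/g'(x) = lim(x→∞) (8·x)/(2·x + 1)
  = 4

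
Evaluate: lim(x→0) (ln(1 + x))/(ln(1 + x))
This is a 0/0 indeterminate form.

Apply L'Hôpital's rule: differentiate numerator and denominator separately.
  f(x) = ln(x + 1)   ⇒   f'(x) = 1/(x + 1)
  g(x) = ln(x + 1)   ⇒   g'(x) = 1/(x + 1)
  lim(x→0) f'(x)/g'(x) = lim(x→0) (1/(x + 1))/(1/(x + 1))
  = 1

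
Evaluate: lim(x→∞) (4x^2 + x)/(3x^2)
This is an ∞/∞ indeterminate form.

Apply L'Hôpital's rule: differentiate numerator and denominator separately.
  f(x) = 4·x^2 + x   ⇒   f'(x) = 8·x + 1
  g(x) = 3·x^2   ⇒   g'(x) = 6·x
  lim(x→∞) f'(x)/g'(x) = lim(x→∞) (8·x + 1)/(6·x)
  = 4/3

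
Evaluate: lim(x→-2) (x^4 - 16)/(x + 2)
This is a standard limit.

Factor or rationalize the expression:
  lim(x→-2) (x^4 - 16)/(x + 2) = -32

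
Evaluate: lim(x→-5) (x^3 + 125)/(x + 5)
This is a standard limit.

Factor or rationalize the expression:
  lim(x→-5) (x^3 + 125)/(x + 5) = 75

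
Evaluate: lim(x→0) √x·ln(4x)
This is a 0·∞ indeterminate form.

Rewrite 0·∞ as a quotient (0/0 or ∞/∞ form), then apply L'Hôpital's rule:
  lim(x→0) √x·ln(4x) = 0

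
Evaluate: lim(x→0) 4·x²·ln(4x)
This is a 0·∞ indeterminate form.

Rewrite 0·∞ as a quotient (0/0 or ∞/∞ form), then apply L'Hôpital's rule:
  lim(x→0) 4·x²·ln(4x) = 0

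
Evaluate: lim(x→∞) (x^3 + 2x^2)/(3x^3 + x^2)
This is an ∞/∞ indeterminate form.

Apply L'Hôpital's rule: differentiate numerator and denominator separately.
  f(x) = x^3 + 2·x^2   ⇒   f'(x) = 3·x^2 + 4·x
  g(x) = 3·x^3 + x^2   ⇒   g'(x) = 9·x^2 + 2·x
  lim(x→∞) f'(x)/g'(x) = lim(x→∞) (3·x^2 + 4·x)/(9·x^2 + 2·x)
  = 1/3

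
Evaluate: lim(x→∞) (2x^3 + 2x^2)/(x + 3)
This is an ∞/∞ indeterminate form.

Apply L'Hôpital's rule: differentiate numerator and denominator separately.
  f(x) = 2·x^3 + 2·x^2   ⇒   f'(x) = 6·x^2 + 4·x
  g(x) = x + 3   ⇒   g'(x) = 1
  lim(x→∞) f'(x)/g'(x) = lim(x→∞) (6·x^2 + 4·x)/(1)
  = ∞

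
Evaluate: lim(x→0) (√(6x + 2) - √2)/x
This is a standard limit.

Factor or rationalize the expression:
  lim(x→0) (√(6x + 2) - √2)/x = 3·sqrt(2)/2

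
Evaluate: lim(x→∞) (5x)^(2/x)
This is an exponential indeterminate form.

For exponential indeterminate forms, take the natural log:
  Let L = lim(x→∞) (5x)^(2/x)
  Then ln(L) = lim(x→∞) [exponent × ln(base)]
  Evaluate using L'Hôpital or standard limits, then exponentiate.
  L = 1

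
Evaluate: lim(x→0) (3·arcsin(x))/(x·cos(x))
This is a 0/0 indeterminate form.

Apply L'Hôpital's rule: differentiate numerator and denominator separately.
  f(x) = 3·asin(x)   ⇒   f'(x) = 3/sqrt(1 - x^2)
  g(x) = x·cos(x)   ⇒   g'(x) = -x·sin(x) + cos(x)
  lim(x→0) f'(x)/g'(x) = lim(x→0) (3/sqrt(1 - x^2))/(-x·sin(x) + cos(x))
  = 3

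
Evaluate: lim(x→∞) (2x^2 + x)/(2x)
This is an ∞/∞ indeterminate form.

Apply L'Hôpital's rule: differentiate numerator and denominator separately.
  f(x) = 2·x^2 + x   ⇒   f'(x) = 4·x + 1
  g(x) = 2·x   ⇒   g'(x) = 2
  lim(x→∞) f'(x)/g'(x) = lim(x→∞) (4·x + 1)/(2)
  = ∞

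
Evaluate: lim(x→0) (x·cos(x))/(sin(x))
This is a 0/0 indeterminate form.

Apply L'Hôpital's rule: differentiate numerator and denominator separately.
  f(x) = x·cos(x)   ⇒   f'(x) = -x·sin(x) + cos(x)
  g(x) = sin(x)   ⇒   g'(x) = cos(x)
  lim(x→0) f'(x)/g'(x) = lim(x→0) (-x·sin(x) + cos(x))/(cos(x))
  = 1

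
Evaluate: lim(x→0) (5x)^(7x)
This is an exponential indeterminate form.

For exponential indeterminate forms, take the natural log:
  Let L = lim(x→0) (5x)^(7x)
  Then ln(L) = lim(x→0) [exponent × ln(base)]
  Evaluate using L'Hôpital or standard limits, then exponentiate.
  L = 1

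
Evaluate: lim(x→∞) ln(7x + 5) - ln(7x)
This is an ∞-∞ indeterminate form.

Combine fractions or rationalize to convert ∞-∞ to 0/0 form:
  lim(x→∞) ln(7x + 5) - ln(7x) = 0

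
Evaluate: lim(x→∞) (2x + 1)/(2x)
This is an ∞/∞ indeterminate form.

Apply L'Hôpital's rule: differentiate numerator and denominator separately.
  f(x) = 2·x + 1   ⇒   f'(x) = 2
  g(x) = 2·x   ⇒   g'(x) = 2
  lim(x→∞) f'(x)/g'(x) = lim(x→∞) (2)/(2)
  = 1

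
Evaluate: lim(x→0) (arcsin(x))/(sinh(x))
This is a 0/0 indeterminate form.

Apply L'Hôpital's rule: differentiate numerator and denominator separately.
  f(x) = asin(x)   ⇒   f'(x) = 1/sqrt(1 - x^2)
  g(x) = sinh(x)   ⇒   g'(x) = cosh(x)
  lim(x→0) f'(x)/g'(x) = lim(x→0) (1/sqrt(1 - x^2))/(cosh(x))
  = 1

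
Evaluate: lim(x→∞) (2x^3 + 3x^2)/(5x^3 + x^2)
This is an ∞/∞ indeterminate form.

Apply L'Hôpital's rule: differentiate numerator and denominator separately.
  f(x) = 2·x^3 + 3·x^2   ⇒   f'(x) = 6·x^2 + 6·x
  g(x) = 5·x^3 + x^2   ⇒   g'(x) = 15·x^2 + 2·x
  lim(x→∞) f'(x)/g'(x) = lim(x→∞) (6·x^2 + 6·x)/(15·x^2 + 2·x)
  = 2/5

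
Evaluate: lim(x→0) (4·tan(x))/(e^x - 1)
This is a 0/0 indeterminate form.

Apply L'Hôpital's rule: differentiate numerator and denominator separately.
  f(x) = 4·tan(x)   ⇒   f'(x) = 4·tan(x)^2 + 4
  g(x) = e^(x) - 1   ⇒   g'(x) = e^(x)
  lim(x→0) f'(x)/g'(x) = lim(x→0) (4·tan(x)^2 + 4)/(e^(x))
  = 4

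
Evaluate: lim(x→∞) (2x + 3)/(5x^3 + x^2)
This is an ∞/∞ indeterminate form.

Apply L'Hôpital's rule: differentiate numerator and denominator separately.
  f(x) = 2·x + 3   ⇒   f'(x) = 2
  g(x) = 5·x^3 + x^2   ⇒   g'(x) = 15·x^2 + 2·x
  lim(x→∞) f'(x)/g'(x) = lim(x→∞) (2)/(15·x^2 + 2·x)
  = 0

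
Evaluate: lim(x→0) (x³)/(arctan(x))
This is a 0/0 indeterminate form.

Apply L'Hôpital's rule: differentiate numerator and denominator separately.
  f(x) = x^3   ⇒   f'(x) = 3·x^2
  g(x) = atan(x)   ⇒   g'(x) = 1/(x^2 + 1)
  lim(x→0) f'(x)/g'(x) = lim(x→0) (3·x^2)/(1/(x^2 + 1))
  = 0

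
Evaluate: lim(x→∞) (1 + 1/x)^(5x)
This is an exponential indeterminate form.

For exponential indeterminate forms, take the natural log:
  Let L = lim(x→∞) (1 + 1/x)^(5x)
  Then ln(L) = lim(x→∞) [exponent × ln(base)]
  Evaluate using L'Hôpital or standard limits, then exponentiate.
  L = e^(5)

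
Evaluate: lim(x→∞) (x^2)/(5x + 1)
This is an ∞/∞ indeterminate form.

Apply L'Hôpital's rule: differentiate numerator and denominator separately.
  f(x) = x^2   ⇒   f'(x) = 2·x
  g(x) = 5·x + 1   ⇒   g'(x) = 5
  lim(x→∞) f'(x)/g'(x) = lim(x→∞) (2·x)/(5)
  = ∞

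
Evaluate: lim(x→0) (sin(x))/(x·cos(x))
This is a 0/0 indeterminate form.

Apply L'Hôpital's rule: differentiate numerator and denominator separately.
  f(x) = sin(x)   ⇒   f'(x) = cos(x)
  g(x) = x·cos(x)   ⇒   g'(x) = -x·sin(x) + cos(x)
  lim(x→0) f'(x)/g'(x) = lim(x→0) (cos(x))/(-x·sin(x) + cos(x))
  = 1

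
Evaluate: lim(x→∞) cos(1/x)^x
This is an exponential indeterminate form.

For exponential indeterminate forms, take the natural log:
  Let L = lim(x→∞) cos(1/x)^x
  Then ln(L) = lim(x→∞) [exponent × ln(base)]
  Evaluate using L'Hôpital or standard limits, then exponentiate.
  L = 1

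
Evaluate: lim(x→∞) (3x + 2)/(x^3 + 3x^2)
This is an ∞/∞ indeterminate form.

Apply L'Hôpital's rule: differentiate numerator and denominator separately.
  f(x) = 3·x + 2   ⇒   f'(x) = 3
  g(x) = x^3 + 3·x^2   ⇒   g'(x) = 3·x^2 + 6·x
  lim(x→∞) f'(x)/g'(x) = lim(x→∞) (3)/(3·x^2 + 6·x)
  = 0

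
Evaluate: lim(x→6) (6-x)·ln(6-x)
This is a 0·∞ indeterminate form.

Rewrite 0·∞ as a quotient (0/0 or ∞/∞ form), then apply L'Hôpital's rule:
  lim(x→6) (6-x)·ln(6-x) = 0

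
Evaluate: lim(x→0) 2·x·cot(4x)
This is a 0·∞ indeterminate form.

Rewrite 0·∞ as a quotient (0/0 or ∞/∞ form), then apply L'Hôpital's rule:
  lim(x→0) 2·x·cot(4x) = 1/2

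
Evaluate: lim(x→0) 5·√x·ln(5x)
This is a 0·∞ indeterminate form.

Rewrite 0·∞ as a quotient (0/0 or ∞/∞ form), then apply L'Hôpital's rule:
  lim(x→0) 5·√x·ln(5x) = 0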